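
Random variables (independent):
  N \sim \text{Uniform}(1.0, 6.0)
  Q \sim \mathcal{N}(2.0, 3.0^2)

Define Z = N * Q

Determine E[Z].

For independent RVs: E[XY] = E[X]*E[Y]
E[N] = 3.5
E[Q] = 2
E[Z] = 3.5 * 2 = 7

7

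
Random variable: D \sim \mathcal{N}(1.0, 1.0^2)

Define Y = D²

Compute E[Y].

Using E[X²] = Var(X) + (E[X])²:
E[D] = 1
Var(D) = 1.0^2 = 1
E[D²] = 1 + 1² = 1 + 1 = 2

2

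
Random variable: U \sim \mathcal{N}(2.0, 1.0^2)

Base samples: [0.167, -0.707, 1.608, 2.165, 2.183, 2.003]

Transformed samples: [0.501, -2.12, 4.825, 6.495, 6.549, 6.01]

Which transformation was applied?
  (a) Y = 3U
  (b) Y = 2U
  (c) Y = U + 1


Checking option (a) Y = 3U:
  U = 0.167 -> Y = 0.501 ✓
  U = -0.707 -> Y = -2.12 ✓
  U = 1.608 -> Y = 4.825 ✓
All samples match this transformation.

(a) 3U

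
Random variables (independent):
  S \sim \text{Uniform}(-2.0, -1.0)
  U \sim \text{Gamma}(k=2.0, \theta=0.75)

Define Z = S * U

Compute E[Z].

For independent RVs: E[XY] = E[X]*E[Y]
E[S] = -1.5
E[U] = 1.5
E[Z] = -1.5 * 1.5 = -2.25

-2.25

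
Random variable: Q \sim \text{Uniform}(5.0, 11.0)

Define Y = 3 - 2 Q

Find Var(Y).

For Y = aQ + b: Var(Y) = a² * Var(Q)
Var(Q) = (11 - 5)^2/12 = 3
Var(Y) = (-2)² * 3 = 4 * 3 = 12

12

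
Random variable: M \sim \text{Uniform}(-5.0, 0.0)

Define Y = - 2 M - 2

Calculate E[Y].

For Y = -2M - 2:
E[Y] = -2 * E[M] - 2
E[M] = (-5 + 0)/2 = -2.5
E[Y] = -2 * (-2.5) - 2 = 3

3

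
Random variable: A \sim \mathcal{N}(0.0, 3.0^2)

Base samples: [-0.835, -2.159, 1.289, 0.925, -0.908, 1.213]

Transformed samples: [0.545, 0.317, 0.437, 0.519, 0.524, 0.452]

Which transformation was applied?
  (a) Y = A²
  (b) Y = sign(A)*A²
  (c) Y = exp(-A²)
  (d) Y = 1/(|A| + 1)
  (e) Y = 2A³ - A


Checking option (d) Y = 1/(|A| + 1):
  A = -0.835 -> Y = 0.545 ✓
  A = -2.159 -> Y = 0.317 ✓
  A = 1.289 -> Y = 0.437 ✓
All samples match this transformation.

(d) 1/(|A| + 1)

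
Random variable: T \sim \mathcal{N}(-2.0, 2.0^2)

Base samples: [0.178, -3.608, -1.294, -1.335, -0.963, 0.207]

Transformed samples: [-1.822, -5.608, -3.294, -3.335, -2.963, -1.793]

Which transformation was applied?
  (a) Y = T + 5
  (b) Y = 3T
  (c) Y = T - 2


Checking option (c) Y = T - 2:
  T = 0.178 -> Y = -1.822 ✓
  T = -3.608 -> Y = -5.608 ✓
  T = -1.294 -> Y = -3.294 ✓
All samples match this transformation.

(c) T - 2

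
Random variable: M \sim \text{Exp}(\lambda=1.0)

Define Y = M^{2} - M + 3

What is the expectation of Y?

E[Y] = 1*E[M²] - 1*E[M] + 3
E[M] = 1
E[M²] = Var(M) + (E[M])² = 1 + 1 = 2
E[Y] = 1*2 - 1*1 + 3 = 4

4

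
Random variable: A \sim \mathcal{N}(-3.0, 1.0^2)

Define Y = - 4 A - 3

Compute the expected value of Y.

For Y = -4A - 3:
E[Y] = -4 * E[A] - 3
E[A] = -3.0 = -3
E[Y] = -4 * (-3) - 3 = 9

9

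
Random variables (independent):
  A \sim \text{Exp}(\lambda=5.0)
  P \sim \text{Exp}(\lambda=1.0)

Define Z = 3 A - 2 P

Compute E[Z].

E[Z] = 3*E[A] - 2*E[P]
E[A] = 0.2
E[P] = 1
E[Z] = 3*0.2 - 2*1 = -1.4

-1.4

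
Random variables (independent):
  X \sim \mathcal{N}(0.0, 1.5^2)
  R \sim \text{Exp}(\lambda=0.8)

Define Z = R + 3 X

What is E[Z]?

E[Z] = 3*E[X] + 1*E[R]
E[X] = 0
E[R] = 1.25
E[Z] = 3*0 + 1*1.25 = 1.25

1.25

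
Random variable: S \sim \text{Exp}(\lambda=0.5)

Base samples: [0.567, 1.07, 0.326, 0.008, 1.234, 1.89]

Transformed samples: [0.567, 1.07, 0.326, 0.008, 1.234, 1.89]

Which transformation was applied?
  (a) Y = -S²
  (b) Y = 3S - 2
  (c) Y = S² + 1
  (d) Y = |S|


Checking option (d) Y = |S|:
  S = 0.567 -> Y = 0.567 ✓
  S = 1.07 -> Y = 1.07 ✓
  S = 0.326 -> Y = 0.326 ✓
All samples match this transformation.

(d) |S|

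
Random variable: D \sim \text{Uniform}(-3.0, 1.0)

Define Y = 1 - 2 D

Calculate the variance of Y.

For Y = aD + b: Var(Y) = a² * Var(D)
Var(D) = (1 + 3)^2/12 = 1.3333333
Var(Y) = (-2)² * 1.3333333 = 4 * 1.3333333 = 5.3333333

5.3333333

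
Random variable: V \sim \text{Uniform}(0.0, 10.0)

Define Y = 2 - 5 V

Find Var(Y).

For Y = aV + b: Var(Y) = a² * Var(V)
Var(V) = (10 - 0)^2/12 = 8.3333333
Var(Y) = (-5)² * 8.3333333 = 25 * 8.3333333 = 208.33333

208.33333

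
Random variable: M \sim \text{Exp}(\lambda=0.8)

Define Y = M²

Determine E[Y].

Using E[X²] = Var(X) + (E[X])²:
E[M] = 1.25
Var(M) = 1/0.8^2 = 1.5625
E[M²] = 1.5625 + 1.25² = 1.5625 + 1.5625 = 3.125

3.125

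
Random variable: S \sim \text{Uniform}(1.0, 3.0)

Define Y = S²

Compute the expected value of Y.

E[S²] = Var(S) + (E[S])² = 0.33333333 + 4 = 4.3333333

4.3333333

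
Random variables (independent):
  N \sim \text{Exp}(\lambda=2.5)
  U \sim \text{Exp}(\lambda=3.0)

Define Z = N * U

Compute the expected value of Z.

For independent RVs: E[XY] = E[X]*E[Y]
E[N] = 0.4
E[U] = 0.33333333
E[Z] = 0.4 * 0.33333333 = 0.13333333

0.13333333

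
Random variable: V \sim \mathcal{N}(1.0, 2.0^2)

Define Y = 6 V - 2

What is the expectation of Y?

For Y = 6V - 2:
E[Y] = 6 * E[V] - 2
E[V] = 1.0 = 1
E[Y] = 6 * 1 - 2 = 4

4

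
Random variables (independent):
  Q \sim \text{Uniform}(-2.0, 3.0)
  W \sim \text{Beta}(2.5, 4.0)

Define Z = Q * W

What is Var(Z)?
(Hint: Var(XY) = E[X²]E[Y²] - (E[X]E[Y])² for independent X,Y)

Var(XY) = E[X²]E[Y²] - (E[X]E[Y])²
E[Q] = 0.5, Var(Q) = 2.0833333
E[W] = 0.38461538, Var(W) = 0.031558185
E[Q²] = 2.0833333 + 0.5² = 2.3333333
E[W²] = 0.031558185 + 0.38461538² = 0.17948718
Var(Z) = 2.3333333*0.17948718 - (0.5*0.38461538)²
= 0.41880342 - 0.036982249 = 0.38182117

0.38182117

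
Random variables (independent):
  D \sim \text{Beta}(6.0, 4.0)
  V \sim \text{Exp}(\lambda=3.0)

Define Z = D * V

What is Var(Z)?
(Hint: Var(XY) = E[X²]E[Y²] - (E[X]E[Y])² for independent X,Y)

Var(XY) = E[X²]E[Y²] - (E[X]E[Y])²
E[D] = 0.6, Var(D) = 0.021818182
E[V] = 0.33333333, Var(V) = 0.11111111
E[D²] = 0.021818182 + 0.6² = 0.38181818
E[V²] = 0.11111111 + 0.33333333² = 0.22222222
Var(Z) = 0.38181818*0.22222222 - (0.6*0.33333333)²
= 0.084848485 - 0.04 = 0.044848485

0.044848485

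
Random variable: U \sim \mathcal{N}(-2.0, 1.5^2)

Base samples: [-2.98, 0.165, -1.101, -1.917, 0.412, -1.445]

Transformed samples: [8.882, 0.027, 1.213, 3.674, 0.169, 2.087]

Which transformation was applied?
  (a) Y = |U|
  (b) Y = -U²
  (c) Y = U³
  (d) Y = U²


Checking option (d) Y = U²:
  U = -2.98 -> Y = 8.882 ✓
  U = 0.165 -> Y = 0.027 ✓
  U = -1.101 -> Y = 1.213 ✓
All samples match this transformation.

(d) U²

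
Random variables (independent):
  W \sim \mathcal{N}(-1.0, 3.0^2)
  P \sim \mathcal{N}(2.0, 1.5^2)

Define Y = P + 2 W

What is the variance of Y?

For independent RVs: Var(aX + bY) = a²Var(X) + b²Var(Y)
Var(W) = 9
Var(P) = 2.25
Var(Y) = 2²*9 + 1²*2.25
= 4*9 + 1*2.25 = 38.25

38.25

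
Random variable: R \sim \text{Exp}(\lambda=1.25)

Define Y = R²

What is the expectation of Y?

E[R²] = Var(R) + (E[R])² = 0.64 + 0.64 = 1.28

1.28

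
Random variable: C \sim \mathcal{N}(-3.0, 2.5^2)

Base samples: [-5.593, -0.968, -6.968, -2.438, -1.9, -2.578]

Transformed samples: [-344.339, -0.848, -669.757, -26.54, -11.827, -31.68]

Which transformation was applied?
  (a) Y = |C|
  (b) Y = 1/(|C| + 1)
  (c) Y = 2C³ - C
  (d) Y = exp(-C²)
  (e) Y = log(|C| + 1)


Checking option (c) Y = 2C³ - C:
  C = -5.593 -> Y = -344.339 ✓
  C = -0.968 -> Y = -0.848 ✓
  C = -6.968 -> Y = -669.757 ✓
All samples match this transformation.

(c) 2C³ - C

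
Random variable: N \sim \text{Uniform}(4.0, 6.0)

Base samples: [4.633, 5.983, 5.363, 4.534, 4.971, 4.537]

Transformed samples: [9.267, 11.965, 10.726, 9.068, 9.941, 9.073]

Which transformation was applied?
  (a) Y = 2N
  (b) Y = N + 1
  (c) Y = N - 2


Checking option (a) Y = 2N:
  N = 4.633 -> Y = 9.267 ✓
  N = 5.983 -> Y = 11.965 ✓
  N = 5.363 -> Y = 10.726 ✓
All samples match this transformation.

(a) 2N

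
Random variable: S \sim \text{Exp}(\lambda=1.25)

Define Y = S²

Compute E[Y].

E[S²] = Var(S) + (E[S])² = 0.64 + 0.64 = 1.28

1.28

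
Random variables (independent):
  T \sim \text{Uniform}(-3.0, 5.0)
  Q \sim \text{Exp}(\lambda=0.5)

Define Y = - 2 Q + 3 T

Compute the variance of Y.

For independent RVs: Var(aX + bY) = a²Var(X) + b²Var(Y)
Var(T) = 5.3333333
Var(Q) = 4
Var(Y) = 3²*5.3333333 + (-2)²*4
= 9*5.3333333 + 4*4 = 64

64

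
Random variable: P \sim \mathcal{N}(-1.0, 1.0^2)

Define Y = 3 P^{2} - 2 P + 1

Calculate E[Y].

E[Y] = 3*E[P²] - 2*E[P] + 1
E[P] = -1
E[P²] = Var(P) + (E[P])² = 1 + 1 = 2
E[Y] = 3*2 - 2*(-1) + 1 = 9

9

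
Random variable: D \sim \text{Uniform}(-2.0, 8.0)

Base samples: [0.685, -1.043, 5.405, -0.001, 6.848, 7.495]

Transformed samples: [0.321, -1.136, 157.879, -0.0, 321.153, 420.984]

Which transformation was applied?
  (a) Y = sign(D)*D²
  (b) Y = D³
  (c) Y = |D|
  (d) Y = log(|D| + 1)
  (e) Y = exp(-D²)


Checking option (b) Y = D³:
  D = 0.685 -> Y = 0.321 ✓
  D = -1.043 -> Y = -1.136 ✓
  D = 5.405 -> Y = 157.879 ✓
All samples match this transformation.

(b) D³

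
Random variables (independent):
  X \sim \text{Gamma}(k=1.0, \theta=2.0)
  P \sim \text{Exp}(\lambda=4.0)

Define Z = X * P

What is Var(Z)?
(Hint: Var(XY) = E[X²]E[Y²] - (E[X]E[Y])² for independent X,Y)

Var(XY) = E[X²]E[Y²] - (E[X]E[Y])²
E[X] = 2, Var(X) = 4
E[P] = 0.25, Var(P) = 0.0625
E[X²] = 4 + 2² = 8
E[P²] = 0.0625 + 0.25² = 0.125
Var(Z) = 8*0.125 - (2*0.25)²
= 1 - 0.25 = 0.75

0.75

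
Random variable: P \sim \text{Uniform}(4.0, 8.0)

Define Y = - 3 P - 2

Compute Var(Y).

For Y = aP + b: Var(Y) = a² * Var(P)
Var(P) = (8 - 4)^2/12 = 1.3333333
Var(Y) = (-3)² * 1.3333333 = 9 * 1.3333333 = 12

12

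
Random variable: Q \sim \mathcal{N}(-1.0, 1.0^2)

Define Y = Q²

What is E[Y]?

E[Q²] = Var(Q) + (E[Q])² = 1 + 1 = 2

2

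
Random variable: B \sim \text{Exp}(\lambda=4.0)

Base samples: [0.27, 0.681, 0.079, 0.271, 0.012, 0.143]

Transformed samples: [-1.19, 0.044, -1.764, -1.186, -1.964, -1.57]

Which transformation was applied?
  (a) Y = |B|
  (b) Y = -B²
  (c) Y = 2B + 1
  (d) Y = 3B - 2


Checking option (d) Y = 3B - 2:
  B = 0.27 -> Y = -1.19 ✓
  B = 0.681 -> Y = 0.044 ✓
  B = 0.079 -> Y = -1.764 ✓
All samples match this transformation.

(d) 3B - 2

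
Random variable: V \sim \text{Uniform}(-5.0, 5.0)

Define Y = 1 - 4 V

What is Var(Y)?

For Y = aV + b: Var(Y) = a² * Var(V)
Var(V) = (5 + 5)^2/12 = 8.3333333
Var(Y) = (-4)² * 8.3333333 = 16 * 8.3333333 = 133.33333

133.33333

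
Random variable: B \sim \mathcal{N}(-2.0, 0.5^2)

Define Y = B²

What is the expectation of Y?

Using E[X²] = Var(X) + (E[X])²:
E[B] = -2
Var(B) = 0.5^2 = 0.25
E[B²] = 0.25 + (-2)² = 0.25 + 4 = 4.25

4.25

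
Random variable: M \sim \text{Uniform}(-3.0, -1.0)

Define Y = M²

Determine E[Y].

E[M²] = Var(M) + (E[M])² = 0.33333333 + 4 = 4.3333333

4.3333333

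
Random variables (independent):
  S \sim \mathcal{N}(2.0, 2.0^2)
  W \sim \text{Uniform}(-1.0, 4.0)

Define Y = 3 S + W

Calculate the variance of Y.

For independent RVs: Var(aX + bY) = a²Var(X) + b²Var(Y)
Var(S) = 4
Var(W) = 2.0833333
Var(Y) = 3²*4 + 1²*2.0833333
= 9*4 + 1*2.0833333 = 38.083333

38.083333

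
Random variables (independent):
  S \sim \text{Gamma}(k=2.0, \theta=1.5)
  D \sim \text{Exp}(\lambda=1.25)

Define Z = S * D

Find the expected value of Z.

For independent RVs: E[XY] = E[X]*E[Y]
E[S] = 3
E[D] = 0.8
E[Z] = 3 * 0.8 = 2.4

2.4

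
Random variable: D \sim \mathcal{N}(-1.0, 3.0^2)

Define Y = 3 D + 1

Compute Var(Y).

For Y = aD + b: Var(Y) = a² * Var(D)
Var(D) = 3.0^2 = 9
Var(Y) = 3² * 9 = 9 * 9 = 81

81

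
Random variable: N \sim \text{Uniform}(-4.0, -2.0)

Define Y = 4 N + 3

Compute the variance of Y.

For Y = aN + b: Var(Y) = a² * Var(N)
Var(N) = (-2 + 4)^2/12 = 0.33333333
Var(Y) = 4² * 0.33333333 = 16 * 0.33333333 = 5.3333333

5.3333333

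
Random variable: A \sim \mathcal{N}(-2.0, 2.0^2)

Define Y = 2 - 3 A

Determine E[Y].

For Y = -3A + 2:
E[Y] = -3 * E[A] + 2
E[A] = -2.0 = -2
E[Y] = -3 * (-2) + 2 = 8

8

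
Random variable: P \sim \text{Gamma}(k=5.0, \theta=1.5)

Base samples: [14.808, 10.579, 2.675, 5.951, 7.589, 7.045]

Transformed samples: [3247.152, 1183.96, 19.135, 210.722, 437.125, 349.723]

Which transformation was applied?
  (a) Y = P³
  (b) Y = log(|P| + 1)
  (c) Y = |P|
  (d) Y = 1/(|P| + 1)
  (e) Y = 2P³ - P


Checking option (a) Y = P³:
  P = 14.808 -> Y = 3247.152 ✓
  P = 10.579 -> Y = 1183.96 ✓
  P = 2.675 -> Y = 19.135 ✓
All samples match this transformation.

(a) P³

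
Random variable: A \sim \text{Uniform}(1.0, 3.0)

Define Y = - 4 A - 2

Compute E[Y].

For Y = -4A - 2:
E[Y] = -4 * E[A] - 2
E[A] = (1 + 3)/2 = 2
E[Y] = -4 * 2 - 2 = -10

-10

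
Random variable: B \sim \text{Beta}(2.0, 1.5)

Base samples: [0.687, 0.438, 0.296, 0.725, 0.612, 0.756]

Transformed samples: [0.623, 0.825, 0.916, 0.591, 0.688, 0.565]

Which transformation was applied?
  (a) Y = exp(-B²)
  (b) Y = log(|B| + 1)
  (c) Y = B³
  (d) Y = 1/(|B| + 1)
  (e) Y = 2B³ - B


Checking option (a) Y = exp(-B²):
  B = 0.687 -> Y = 0.623 ✓
  B = 0.438 -> Y = 0.825 ✓
  B = 0.296 -> Y = 0.916 ✓
All samples match this transformation.

(a) exp(-B²)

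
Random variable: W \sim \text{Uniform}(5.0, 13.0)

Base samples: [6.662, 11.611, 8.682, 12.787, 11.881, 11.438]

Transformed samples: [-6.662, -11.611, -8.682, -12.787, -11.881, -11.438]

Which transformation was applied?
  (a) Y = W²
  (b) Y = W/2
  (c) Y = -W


Checking option (c) Y = -W:
  W = 6.662 -> Y = -6.662 ✓
  W = 11.611 -> Y = -11.611 ✓
  W = 8.682 -> Y = -8.682 ✓
All samples match this transformation.

(c) -W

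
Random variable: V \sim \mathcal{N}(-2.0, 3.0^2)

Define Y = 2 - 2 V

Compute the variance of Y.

For Y = aV + b: Var(Y) = a² * Var(V)
Var(V) = 3.0^2 = 9
Var(Y) = (-2)² * 9 = 4 * 9 = 36

36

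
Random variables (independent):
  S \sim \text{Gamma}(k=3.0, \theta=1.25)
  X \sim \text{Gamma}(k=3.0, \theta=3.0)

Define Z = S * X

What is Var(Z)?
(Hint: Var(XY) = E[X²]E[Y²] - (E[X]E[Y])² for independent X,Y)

Var(XY) = E[X²]E[Y²] - (E[X]E[Y])²
E[S] = 3.75, Var(S) = 4.6875
E[X] = 9, Var(X) = 27
E[S²] = 4.6875 + 3.75² = 18.75
E[X²] = 27 + 9² = 108
Var(Z) = 18.75*108 - (3.75*9)²
= 2025 - 1139.0625 = 885.9375

885.9375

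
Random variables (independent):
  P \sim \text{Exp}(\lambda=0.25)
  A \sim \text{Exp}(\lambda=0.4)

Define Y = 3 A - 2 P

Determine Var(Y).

For independent RVs: Var(aX + bY) = a²Var(X) + b²Var(Y)
Var(P) = 16
Var(A) = 6.25
Var(Y) = (-2)²*16 + 3²*6.25
= 4*16 + 9*6.25 = 120.25

120.25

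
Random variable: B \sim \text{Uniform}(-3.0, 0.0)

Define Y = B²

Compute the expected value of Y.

Using E[X²] = Var(X) + (E[X])²:
E[B] = -1.5
Var(B) = (0 + 3)^2/12 = 0.75
E[B²] = 0.75 + (-1.5)² = 0.75 + 2.25 = 3

3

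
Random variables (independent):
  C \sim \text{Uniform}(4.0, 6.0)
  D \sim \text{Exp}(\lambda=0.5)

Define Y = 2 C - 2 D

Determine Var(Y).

For independent RVs: Var(aX + bY) = a²Var(X) + b²Var(Y)
Var(C) = 0.33333333
Var(D) = 4
Var(Y) = 2²*0.33333333 + (-2)²*4
= 4*0.33333333 + 4*4 = 17.333333

17.333333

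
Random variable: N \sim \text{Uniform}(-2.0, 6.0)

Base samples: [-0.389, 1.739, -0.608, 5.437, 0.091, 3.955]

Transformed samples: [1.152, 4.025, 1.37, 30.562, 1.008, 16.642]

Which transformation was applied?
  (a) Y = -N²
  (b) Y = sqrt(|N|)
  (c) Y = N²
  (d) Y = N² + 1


Checking option (d) Y = N² + 1:
  N = -0.389 -> Y = 1.152 ✓
  N = 1.739 -> Y = 4.025 ✓
  N = -0.608 -> Y = 1.37 ✓
All samples match this transformation.

(d) N² + 1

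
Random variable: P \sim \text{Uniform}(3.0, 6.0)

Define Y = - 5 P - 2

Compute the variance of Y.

For Y = aP + b: Var(Y) = a² * Var(P)
Var(P) = (6 - 3)^2/12 = 0.75
Var(Y) = (-5)² * 0.75 = 25 * 0.75 = 18.75

18.75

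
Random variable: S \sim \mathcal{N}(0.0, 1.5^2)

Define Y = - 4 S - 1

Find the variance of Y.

For Y = aS + b: Var(Y) = a² * Var(S)
Var(S) = 1.5^2 = 2.25
Var(Y) = (-4)² * 2.25 = 16 * 2.25 = 36

36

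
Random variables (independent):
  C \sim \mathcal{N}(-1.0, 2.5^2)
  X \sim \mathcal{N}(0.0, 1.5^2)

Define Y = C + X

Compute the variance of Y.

For independent RVs: Var(aX + bY) = a²Var(X) + b²Var(Y)
Var(C) = 6.25
Var(X) = 2.25
Var(Y) = 1²*6.25 + 1²*2.25
= 1*6.25 + 1*2.25 = 8.5

8.5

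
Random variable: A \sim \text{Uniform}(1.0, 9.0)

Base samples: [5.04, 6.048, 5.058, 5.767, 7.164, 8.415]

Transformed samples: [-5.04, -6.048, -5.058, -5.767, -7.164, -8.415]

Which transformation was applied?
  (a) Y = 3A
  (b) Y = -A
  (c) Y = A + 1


Checking option (b) Y = -A:
  A = 5.04 -> Y = -5.04 ✓
  A = 6.048 -> Y = -6.048 ✓
  A = 5.058 -> Y = -5.058 ✓
All samples match this transformation.

(b) -A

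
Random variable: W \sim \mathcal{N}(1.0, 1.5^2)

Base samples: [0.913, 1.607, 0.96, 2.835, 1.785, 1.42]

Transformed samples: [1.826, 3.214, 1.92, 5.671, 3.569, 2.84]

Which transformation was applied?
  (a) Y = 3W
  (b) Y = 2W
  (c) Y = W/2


Checking option (b) Y = 2W:
  W = 0.913 -> Y = 1.826 ✓
  W = 1.607 -> Y = 3.214 ✓
  W = 0.96 -> Y = 1.92 ✓
All samples match this transformation.

(b) 2W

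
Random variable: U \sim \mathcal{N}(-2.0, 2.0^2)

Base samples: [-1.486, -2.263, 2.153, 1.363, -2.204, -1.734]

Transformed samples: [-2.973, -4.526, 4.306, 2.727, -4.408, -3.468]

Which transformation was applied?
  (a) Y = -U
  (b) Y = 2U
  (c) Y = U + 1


Checking option (b) Y = 2U:
  U = -1.486 -> Y = -2.973 ✓
  U = -2.263 -> Y = -4.526 ✓
  U = 2.153 -> Y = 4.306 ✓
All samples match this transformation.

(b) 2U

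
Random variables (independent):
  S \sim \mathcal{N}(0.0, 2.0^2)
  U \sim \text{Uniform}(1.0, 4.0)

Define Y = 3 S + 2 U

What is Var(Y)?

For independent RVs: Var(aX + bY) = a²Var(X) + b²Var(Y)
Var(S) = 4
Var(U) = 0.75
Var(Y) = 3²*4 + 2²*0.75
= 9*4 + 4*0.75 = 39

39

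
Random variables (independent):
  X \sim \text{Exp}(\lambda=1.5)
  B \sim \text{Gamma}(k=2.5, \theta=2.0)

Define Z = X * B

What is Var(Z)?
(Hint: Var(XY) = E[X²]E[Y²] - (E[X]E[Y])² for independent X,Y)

Var(XY) = E[X²]E[Y²] - (E[X]E[Y])²
E[X] = 0.66666667, Var(X) = 0.44444444
E[B] = 5, Var(B) = 10
E[X²] = 0.44444444 + 0.66666667² = 0.88888889
E[B²] = 10 + 5² = 35
Var(Z) = 0.88888889*35 - (0.66666667*5)²
= 31.111111 - 11.111111 = 20

20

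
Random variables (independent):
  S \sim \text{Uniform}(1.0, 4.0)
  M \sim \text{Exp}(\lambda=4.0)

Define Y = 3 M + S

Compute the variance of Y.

For independent RVs: Var(aX + bY) = a²Var(X) + b²Var(Y)
Var(S) = 0.75
Var(M) = 0.0625
Var(Y) = 1²*0.75 + 3²*0.0625
= 1*0.75 + 9*0.0625 = 1.3125

1.3125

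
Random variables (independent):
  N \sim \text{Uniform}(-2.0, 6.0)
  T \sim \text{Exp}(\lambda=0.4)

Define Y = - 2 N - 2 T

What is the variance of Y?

For independent RVs: Var(aX + bY) = a²Var(X) + b²Var(Y)
Var(N) = 5.3333333
Var(T) = 6.25
Var(Y) = (-2)²*5.3333333 + (-2)²*6.25
= 4*5.3333333 + 4*6.25 = 46.333333

46.333333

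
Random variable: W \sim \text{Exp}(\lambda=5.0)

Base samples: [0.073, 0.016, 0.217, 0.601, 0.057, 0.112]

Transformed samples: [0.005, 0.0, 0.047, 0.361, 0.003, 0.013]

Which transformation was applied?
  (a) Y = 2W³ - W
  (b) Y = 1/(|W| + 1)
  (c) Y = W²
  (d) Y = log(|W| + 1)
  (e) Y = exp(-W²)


Checking option (c) Y = W²:
  W = 0.073 -> Y = 0.005 ✓
  W = 0.016 -> Y = 0.0 ✓
  W = 0.217 -> Y = 0.047 ✓
All samples match this transformation.

(c) W²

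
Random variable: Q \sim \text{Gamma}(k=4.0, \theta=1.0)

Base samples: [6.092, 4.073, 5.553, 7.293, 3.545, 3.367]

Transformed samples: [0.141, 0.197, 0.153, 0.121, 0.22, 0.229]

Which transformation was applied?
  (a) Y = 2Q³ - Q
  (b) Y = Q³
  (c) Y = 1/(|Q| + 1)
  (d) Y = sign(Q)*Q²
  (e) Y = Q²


Checking option (c) Y = 1/(|Q| + 1):
  Q = 6.092 -> Y = 0.141 ✓
  Q = 4.073 -> Y = 0.197 ✓
  Q = 5.553 -> Y = 0.153 ✓
All samples match this transformation.

(c) 1/(|Q| + 1)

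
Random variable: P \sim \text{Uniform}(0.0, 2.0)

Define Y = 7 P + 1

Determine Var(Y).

For Y = aP + b: Var(Y) = a² * Var(P)
Var(P) = (2 - 0)^2/12 = 0.33333333
Var(Y) = 7² * 0.33333333 = 49 * 0.33333333 = 16.333333

16.333333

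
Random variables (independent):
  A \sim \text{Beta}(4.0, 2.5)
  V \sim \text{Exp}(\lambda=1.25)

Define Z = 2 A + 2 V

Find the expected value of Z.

E[Z] = 2*E[A] + 2*E[V]
E[A] = 0.61538462
E[V] = 0.8
E[Z] = 2*0.61538462 + 2*0.8 = 2.8307692

2.8307692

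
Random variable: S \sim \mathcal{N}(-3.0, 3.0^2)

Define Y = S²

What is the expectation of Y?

E[S²] = Var(S) + (E[S])² = 9 + 9 = 18

18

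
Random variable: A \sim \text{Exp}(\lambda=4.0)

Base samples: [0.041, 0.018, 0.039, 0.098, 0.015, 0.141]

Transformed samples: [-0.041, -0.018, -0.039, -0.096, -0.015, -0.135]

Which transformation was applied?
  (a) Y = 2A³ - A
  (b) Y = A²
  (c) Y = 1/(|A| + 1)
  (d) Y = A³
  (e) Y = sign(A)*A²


Checking option (a) Y = 2A³ - A:
  A = 0.041 -> Y = -0.041 ✓
  A = 0.018 -> Y = -0.018 ✓
  A = 0.039 -> Y = -0.039 ✓
All samples match this transformation.

(a) 2A³ - A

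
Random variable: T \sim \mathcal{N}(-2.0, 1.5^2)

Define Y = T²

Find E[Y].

Using E[X²] = Var(X) + (E[X])²:
E[T] = -2
Var(T) = 1.5^2 = 2.25
E[T²] = 2.25 + (-2)² = 2.25 + 4 = 6.25

6.25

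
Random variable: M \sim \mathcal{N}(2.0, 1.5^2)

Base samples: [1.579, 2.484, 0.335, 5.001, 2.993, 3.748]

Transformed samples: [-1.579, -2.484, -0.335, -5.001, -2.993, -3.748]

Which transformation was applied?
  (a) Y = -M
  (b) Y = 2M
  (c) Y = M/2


Checking option (a) Y = -M:
  M = 1.579 -> Y = -1.579 ✓
  M = 2.484 -> Y = -2.484 ✓
  M = 0.335 -> Y = -0.335 ✓
All samples match this transformation.

(a) -M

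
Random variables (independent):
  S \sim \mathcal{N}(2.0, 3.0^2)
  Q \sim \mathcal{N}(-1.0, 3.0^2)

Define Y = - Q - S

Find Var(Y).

For independent RVs: Var(aX + bY) = a²Var(X) + b²Var(Y)
Var(S) = 9
Var(Q) = 9
Var(Y) = (-1)²*9 + (-1)²*9
= 1*9 + 1*9 = 18

18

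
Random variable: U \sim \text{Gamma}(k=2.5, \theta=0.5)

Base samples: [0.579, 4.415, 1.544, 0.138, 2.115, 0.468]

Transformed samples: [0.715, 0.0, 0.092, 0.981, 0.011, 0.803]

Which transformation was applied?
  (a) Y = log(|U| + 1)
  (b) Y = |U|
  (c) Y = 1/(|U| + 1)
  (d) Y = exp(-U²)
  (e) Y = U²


Checking option (d) Y = exp(-U²):
  U = 0.579 -> Y = 0.715 ✓
  U = 4.415 -> Y = 0.0 ✓
  U = 1.544 -> Y = 0.092 ✓
All samples match this transformation.

(d) exp(-U²)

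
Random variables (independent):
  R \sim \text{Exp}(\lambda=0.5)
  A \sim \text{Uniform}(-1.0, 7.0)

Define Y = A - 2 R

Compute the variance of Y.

For independent RVs: Var(aX + bY) = a²Var(X) + b²Var(Y)
Var(R) = 4
Var(A) = 5.3333333
Var(Y) = (-2)²*4 + 1²*5.3333333
= 4*4 + 1*5.3333333 = 21.333333

21.333333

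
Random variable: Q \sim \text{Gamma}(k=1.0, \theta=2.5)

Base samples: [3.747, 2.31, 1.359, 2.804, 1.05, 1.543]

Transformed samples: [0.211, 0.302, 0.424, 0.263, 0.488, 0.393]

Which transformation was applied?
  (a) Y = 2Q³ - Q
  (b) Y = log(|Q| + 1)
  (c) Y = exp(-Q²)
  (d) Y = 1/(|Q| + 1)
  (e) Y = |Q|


Checking option (d) Y = 1/(|Q| + 1):
  Q = 3.747 -> Y = 0.211 ✓
  Q = 2.31 -> Y = 0.302 ✓
  Q = 1.359 -> Y = 0.424 ✓
All samples match this transformation.

(d) 1/(|Q| + 1)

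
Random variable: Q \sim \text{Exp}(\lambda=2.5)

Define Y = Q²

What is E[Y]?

E[Q²] = Var(Q) + (E[Q])² = 0.16 + 0.16 = 0.32

0.32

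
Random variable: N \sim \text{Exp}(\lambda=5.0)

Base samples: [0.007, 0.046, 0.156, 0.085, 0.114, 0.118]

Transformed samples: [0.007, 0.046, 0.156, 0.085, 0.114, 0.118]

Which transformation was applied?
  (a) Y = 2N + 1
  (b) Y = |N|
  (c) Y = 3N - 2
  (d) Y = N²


Checking option (b) Y = |N|:
  N = 0.007 -> Y = 0.007 ✓
  N = 0.046 -> Y = 0.046 ✓
  N = 0.156 -> Y = 0.156 ✓
All samples match this transformation.

(b) |N|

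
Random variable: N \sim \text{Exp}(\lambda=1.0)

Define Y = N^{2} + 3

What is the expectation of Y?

E[Y] = 1*E[N²] + 3
E[N] = 1
E[N²] = Var(N) + (E[N])² = 1 + 1 = 2
E[Y] = 1*2 + 3 = 5

5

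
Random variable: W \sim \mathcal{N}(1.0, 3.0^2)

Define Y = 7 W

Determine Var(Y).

For Y = aW + b: Var(Y) = a² * Var(W)
Var(W) = 3.0^2 = 9
Var(Y) = 7² * 9 = 49 * 9 = 441

441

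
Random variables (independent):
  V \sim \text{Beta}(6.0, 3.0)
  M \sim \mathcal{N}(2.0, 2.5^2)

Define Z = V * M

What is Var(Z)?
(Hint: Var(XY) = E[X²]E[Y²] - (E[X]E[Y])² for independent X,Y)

Var(XY) = E[X²]E[Y²] - (E[X]E[Y])²
E[V] = 0.66666667, Var(V) = 0.022222222
E[M] = 2, Var(M) = 6.25
E[V²] = 0.022222222 + 0.66666667² = 0.46666667
E[M²] = 6.25 + 2² = 10.25
Var(Z) = 0.46666667*10.25 - (0.66666667*2)²
= 4.7833333 - 1.7777778 = 3.0055556

3.0055556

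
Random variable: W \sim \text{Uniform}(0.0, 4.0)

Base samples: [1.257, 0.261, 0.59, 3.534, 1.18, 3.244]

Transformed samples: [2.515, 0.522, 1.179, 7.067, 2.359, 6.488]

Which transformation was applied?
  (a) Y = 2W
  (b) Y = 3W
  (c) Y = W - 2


Checking option (a) Y = 2W:
  W = 1.257 -> Y = 2.515 ✓
  W = 0.261 -> Y = 0.522 ✓
  W = 0.59 -> Y = 1.179 ✓
All samples match this transformation.

(a) 2W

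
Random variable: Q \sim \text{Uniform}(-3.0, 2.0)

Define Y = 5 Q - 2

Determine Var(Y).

For Y = aQ + b: Var(Y) = a² * Var(Q)
Var(Q) = (2 + 3)^2/12 = 2.0833333
Var(Y) = 5² * 2.0833333 = 25 * 2.0833333 = 52.083333

52.083333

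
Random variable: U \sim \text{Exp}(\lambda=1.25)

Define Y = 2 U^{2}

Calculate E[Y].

E[Y] = 2*E[U²]
E[U] = 0.8
E[U²] = Var(U) + (E[U])² = 0.64 + 0.64 = 1.28
E[Y] = 2*1.28 = 2.56

2.56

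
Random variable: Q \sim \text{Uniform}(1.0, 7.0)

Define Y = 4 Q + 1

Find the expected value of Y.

For Y = 4Q + 1:
E[Y] = 4 * E[Q] + 1
E[Q] = (1 + 7)/2 = 4
E[Y] = 4 * 4 + 1 = 17

17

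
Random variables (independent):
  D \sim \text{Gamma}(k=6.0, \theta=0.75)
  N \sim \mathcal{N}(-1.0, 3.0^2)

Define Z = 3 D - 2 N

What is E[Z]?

E[Z] = 3*E[D] - 2*E[N]
E[D] = 4.5
E[N] = -1
E[Z] = 3*4.5 - 2*(-1) = 15.5

15.5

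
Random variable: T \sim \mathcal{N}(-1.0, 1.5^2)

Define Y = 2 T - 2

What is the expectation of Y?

For Y = 2T - 2:
E[Y] = 2 * E[T] - 2
E[T] = -1.0 = -1
E[Y] = 2 * (-1) - 2 = -4

-4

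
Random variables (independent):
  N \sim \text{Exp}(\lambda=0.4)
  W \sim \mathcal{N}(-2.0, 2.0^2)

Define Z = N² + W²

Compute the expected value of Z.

E[Z] = E[N²] + E[W²]
E[N²] = Var(N) + E[N]² = 6.25 + 6.25 = 12.5
E[W²] = Var(W) + E[W]² = 4 + 4 = 8
E[Z] = 12.5 + 8 = 20.5

20.5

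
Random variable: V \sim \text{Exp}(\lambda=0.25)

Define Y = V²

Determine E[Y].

Using E[X²] = Var(X) + (E[X])²:
E[V] = 4
Var(V) = 1/0.25^2 = 16
E[V²] = 16 + 4² = 16 + 16 = 32

32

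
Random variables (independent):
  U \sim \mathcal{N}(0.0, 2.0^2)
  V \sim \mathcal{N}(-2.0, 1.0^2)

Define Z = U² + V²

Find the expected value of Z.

E[Z] = E[U²] + E[V²]
E[U²] = Var(U) + E[U]² = 4 + 0 = 4
E[V²] = Var(V) + E[V]² = 1 + 4 = 5
E[Z] = 4 + 5 = 9

9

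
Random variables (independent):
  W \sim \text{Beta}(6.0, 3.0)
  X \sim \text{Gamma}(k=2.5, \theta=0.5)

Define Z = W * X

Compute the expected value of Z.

For independent RVs: E[XY] = E[X]*E[Y]
E[W] = 0.66666667
E[X] = 1.25
E[Z] = 0.66666667 * 1.25 = 0.83333333

0.83333333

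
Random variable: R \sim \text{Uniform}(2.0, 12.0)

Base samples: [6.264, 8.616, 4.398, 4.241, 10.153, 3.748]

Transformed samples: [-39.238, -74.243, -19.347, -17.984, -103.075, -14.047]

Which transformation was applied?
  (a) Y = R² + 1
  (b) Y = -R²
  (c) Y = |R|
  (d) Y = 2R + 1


Checking option (b) Y = -R²:
  R = 6.264 -> Y = -39.238 ✓
  R = 8.616 -> Y = -74.243 ✓
  R = 4.398 -> Y = -19.347 ✓
All samples match this transformation.

(b) -R²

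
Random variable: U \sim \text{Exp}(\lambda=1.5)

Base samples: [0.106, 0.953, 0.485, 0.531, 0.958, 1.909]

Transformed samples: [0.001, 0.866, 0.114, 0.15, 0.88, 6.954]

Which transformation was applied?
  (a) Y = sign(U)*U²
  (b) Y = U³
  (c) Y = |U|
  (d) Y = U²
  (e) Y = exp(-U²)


Checking option (b) Y = U³:
  U = 0.106 -> Y = 0.001 ✓
  U = 0.953 -> Y = 0.866 ✓
  U = 0.485 -> Y = 0.114 ✓
All samples match this transformation.

(b) U³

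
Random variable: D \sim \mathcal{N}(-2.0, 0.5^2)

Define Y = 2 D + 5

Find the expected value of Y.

For Y = 2D + 5:
E[Y] = 2 * E[D] + 5
E[D] = -2.0 = -2
E[Y] = 2 * (-2) + 5 = 1

1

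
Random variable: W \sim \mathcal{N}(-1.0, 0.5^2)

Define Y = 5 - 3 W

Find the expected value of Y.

For Y = -3W + 5:
E[Y] = -3 * E[W] + 5
E[W] = -1.0 = -1
E[Y] = -3 * (-1) + 5 = 8

8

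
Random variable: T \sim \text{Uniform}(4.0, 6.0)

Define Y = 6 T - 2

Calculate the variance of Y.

For Y = aT + b: Var(Y) = a² * Var(T)
Var(T) = (6 - 4)^2/12 = 0.33333333
Var(Y) = 6² * 0.33333333 = 36 * 0.33333333 = 12

12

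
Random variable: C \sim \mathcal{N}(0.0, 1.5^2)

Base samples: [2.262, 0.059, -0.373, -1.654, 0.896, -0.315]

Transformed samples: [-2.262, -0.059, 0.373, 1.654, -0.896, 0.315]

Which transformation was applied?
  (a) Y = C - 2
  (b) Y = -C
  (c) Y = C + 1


Checking option (b) Y = -C:
  C = 2.262 -> Y = -2.262 ✓
  C = 0.059 -> Y = -0.059 ✓
  C = -0.373 -> Y = 0.373 ✓
All samples match this transformation.

(b) -C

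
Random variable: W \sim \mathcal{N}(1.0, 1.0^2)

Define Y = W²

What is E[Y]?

E[W²] = Var(W) + (E[W])² = 1 + 1 = 2

2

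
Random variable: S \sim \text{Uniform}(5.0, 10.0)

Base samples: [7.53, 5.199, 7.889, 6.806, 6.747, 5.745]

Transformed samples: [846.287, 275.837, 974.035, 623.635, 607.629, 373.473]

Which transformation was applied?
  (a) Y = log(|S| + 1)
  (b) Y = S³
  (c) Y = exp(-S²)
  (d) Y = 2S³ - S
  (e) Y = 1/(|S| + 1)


Checking option (d) Y = 2S³ - S:
  S = 7.53 -> Y = 846.287 ✓
  S = 5.199 -> Y = 275.837 ✓
  S = 7.889 -> Y = 974.035 ✓
All samples match this transformation.

(d) 2S³ - S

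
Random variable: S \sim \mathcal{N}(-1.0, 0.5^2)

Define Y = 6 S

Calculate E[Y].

For Y = 6S:
E[Y] = 6 * E[S]
E[S] = -1.0 = -1
E[Y] = 6 * (-1) = -6

-6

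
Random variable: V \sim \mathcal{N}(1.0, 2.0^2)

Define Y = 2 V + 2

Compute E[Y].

For Y = 2V + 2:
E[Y] = 2 * E[V] + 2
E[V] = 1.0 = 1
E[Y] = 2 * 1 + 2 = 4

4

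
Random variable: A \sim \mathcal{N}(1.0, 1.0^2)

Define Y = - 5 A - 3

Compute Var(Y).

For Y = aA + b: Var(Y) = a² * Var(A)
Var(A) = 1.0^2 = 1
Var(Y) = (-5)² * 1 = 25 * 1 = 25

25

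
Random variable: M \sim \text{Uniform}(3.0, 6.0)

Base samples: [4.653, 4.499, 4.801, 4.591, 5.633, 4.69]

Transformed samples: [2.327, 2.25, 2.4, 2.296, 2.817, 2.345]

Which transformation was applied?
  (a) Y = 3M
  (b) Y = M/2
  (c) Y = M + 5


Checking option (b) Y = M/2:
  M = 4.653 -> Y = 2.327 ✓
  M = 4.499 -> Y = 2.25 ✓
  M = 4.801 -> Y = 2.4 ✓
All samples match this transformation.

(b) M/2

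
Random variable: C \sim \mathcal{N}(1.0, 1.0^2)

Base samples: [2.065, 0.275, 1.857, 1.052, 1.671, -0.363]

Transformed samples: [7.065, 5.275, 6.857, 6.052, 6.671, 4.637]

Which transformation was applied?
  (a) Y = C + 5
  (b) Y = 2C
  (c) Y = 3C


Checking option (a) Y = C + 5:
  C = 2.065 -> Y = 7.065 ✓
  C = 0.275 -> Y = 5.275 ✓
  C = 1.857 -> Y = 6.857 ✓
All samples match this transformation.

(a) C + 5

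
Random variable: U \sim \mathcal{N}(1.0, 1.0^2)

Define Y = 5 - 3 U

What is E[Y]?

For Y = -3U + 5:
E[Y] = -3 * E[U] + 5
E[U] = 1.0 = 1
E[Y] = -3 * 1 + 5 = 2

2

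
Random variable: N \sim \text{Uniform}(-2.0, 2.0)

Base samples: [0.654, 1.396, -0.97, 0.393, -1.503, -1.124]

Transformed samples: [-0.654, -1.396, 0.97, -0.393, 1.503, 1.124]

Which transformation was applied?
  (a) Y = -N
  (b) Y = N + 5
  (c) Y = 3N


Checking option (a) Y = -N:
  N = 0.654 -> Y = -0.654 ✓
  N = 1.396 -> Y = -1.396 ✓
  N = -0.97 -> Y = 0.97 ✓
All samples match this transformation.

(a) -N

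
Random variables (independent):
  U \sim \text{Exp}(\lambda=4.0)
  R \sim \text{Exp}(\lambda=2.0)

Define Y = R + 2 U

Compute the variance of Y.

For independent RVs: Var(aX + bY) = a²Var(X) + b²Var(Y)
Var(U) = 0.0625
Var(R) = 0.25
Var(Y) = 2²*0.0625 + 1²*0.25
= 4*0.0625 + 1*0.25 = 0.5

0.5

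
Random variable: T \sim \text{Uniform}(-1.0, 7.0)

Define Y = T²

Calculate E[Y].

Using E[X²] = Var(X) + (E[X])²:
E[T] = 3
Var(T) = (7 + 1)^2/12 = 5.3333333
E[T²] = 5.3333333 + 3² = 5.3333333 + 9 = 14.333333

14.333333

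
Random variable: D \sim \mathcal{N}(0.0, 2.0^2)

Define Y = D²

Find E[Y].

Using E[X²] = Var(X) + (E[X])²:
E[D] = 0
Var(D) = 2.0^2 = 4
E[D²] = 4 + 0² = 4 + 0 = 4

4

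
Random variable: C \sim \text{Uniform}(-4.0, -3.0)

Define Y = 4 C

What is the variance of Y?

For Y = aC + b: Var(Y) = a² * Var(C)
Var(C) = (-3 + 4)^2/12 = 0.083333333
Var(Y) = 4² * 0.083333333 = 16 * 0.083333333 = 1.3333333

1.3333333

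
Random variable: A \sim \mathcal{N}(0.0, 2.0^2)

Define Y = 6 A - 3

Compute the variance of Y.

For Y = aA + b: Var(Y) = a² * Var(A)
Var(A) = 2.0^2 = 4
Var(Y) = 6² * 4 = 36 * 4 = 144

144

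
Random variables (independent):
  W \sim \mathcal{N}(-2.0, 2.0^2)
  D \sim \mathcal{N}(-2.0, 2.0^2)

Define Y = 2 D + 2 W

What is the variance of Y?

For independent RVs: Var(aX + bY) = a²Var(X) + b²Var(Y)
Var(W) = 4
Var(D) = 4
Var(Y) = 2²*4 + 2²*4
= 4*4 + 4*4 = 32

32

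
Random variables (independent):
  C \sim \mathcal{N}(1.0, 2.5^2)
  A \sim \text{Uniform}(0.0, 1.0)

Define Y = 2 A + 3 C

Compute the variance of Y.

For independent RVs: Var(aX + bY) = a²Var(X) + b²Var(Y)
Var(C) = 6.25
Var(A) = 0.083333333
Var(Y) = 3²*6.25 + 2²*0.083333333
= 9*6.25 + 4*0.083333333 = 56.583333

56.583333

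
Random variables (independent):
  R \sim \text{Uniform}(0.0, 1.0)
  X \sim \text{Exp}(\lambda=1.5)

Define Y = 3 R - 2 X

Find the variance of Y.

For independent RVs: Var(aX + bY) = a²Var(X) + b²Var(Y)
Var(R) = 0.083333333
Var(X) = 0.44444444
Var(Y) = 3²*0.083333333 + (-2)²*0.44444444
= 9*0.083333333 + 4*0.44444444 = 2.5277778

2.5277778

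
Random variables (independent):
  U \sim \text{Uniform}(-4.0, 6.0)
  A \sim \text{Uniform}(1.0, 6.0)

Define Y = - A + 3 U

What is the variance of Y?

For independent RVs: Var(aX + bY) = a²Var(X) + b²Var(Y)
Var(U) = 8.3333333
Var(A) = 2.0833333
Var(Y) = 3²*8.3333333 + (-1)²*2.0833333
= 9*8.3333333 + 1*2.0833333 = 77.083333

77.083333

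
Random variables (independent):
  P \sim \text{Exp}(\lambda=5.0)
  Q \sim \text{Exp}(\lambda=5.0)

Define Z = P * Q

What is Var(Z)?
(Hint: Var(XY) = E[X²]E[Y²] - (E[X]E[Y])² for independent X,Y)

Var(XY) = E[X²]E[Y²] - (E[X]E[Y])²
E[P] = 0.2, Var(P) = 0.04
E[Q] = 0.2, Var(Q) = 0.04
E[P²] = 0.04 + 0.2² = 0.08
E[Q²] = 0.04 + 0.2² = 0.08
Var(Z) = 0.08*0.08 - (0.2*0.2)²
= 0.0064 - 0.0016 = 0.0048

0.0048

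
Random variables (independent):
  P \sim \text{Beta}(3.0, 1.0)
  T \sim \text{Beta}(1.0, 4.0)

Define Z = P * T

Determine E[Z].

For independent RVs: E[XY] = E[X]*E[Y]
E[P] = 0.75
E[T] = 0.2
E[Z] = 0.75 * 0.2 = 0.15

0.15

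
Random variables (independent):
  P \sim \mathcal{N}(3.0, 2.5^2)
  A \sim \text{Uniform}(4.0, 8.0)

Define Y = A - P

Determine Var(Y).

For independent RVs: Var(aX + bY) = a²Var(X) + b²Var(Y)
Var(P) = 6.25
Var(A) = 1.3333333
Var(Y) = (-1)²*6.25 + 1²*1.3333333
= 1*6.25 + 1*1.3333333 = 7.5833333

7.5833333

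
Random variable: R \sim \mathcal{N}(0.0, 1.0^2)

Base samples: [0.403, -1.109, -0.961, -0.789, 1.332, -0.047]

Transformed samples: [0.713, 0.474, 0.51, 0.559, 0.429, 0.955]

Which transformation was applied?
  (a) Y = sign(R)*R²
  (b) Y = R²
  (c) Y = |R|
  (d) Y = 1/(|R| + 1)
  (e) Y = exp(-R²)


Checking option (d) Y = 1/(|R| + 1):
  R = 0.403 -> Y = 0.713 ✓
  R = -1.109 -> Y = 0.474 ✓
  R = -0.961 -> Y = 0.51 ✓
All samples match this transformation.

(d) 1/(|R| + 1)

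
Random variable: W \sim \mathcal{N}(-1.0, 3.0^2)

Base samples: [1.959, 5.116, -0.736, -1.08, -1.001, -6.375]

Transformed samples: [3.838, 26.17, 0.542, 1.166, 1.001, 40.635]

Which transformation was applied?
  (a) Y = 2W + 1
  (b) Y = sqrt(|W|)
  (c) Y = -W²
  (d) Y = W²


Checking option (d) Y = W²:
  W = 1.959 -> Y = 3.838 ✓
  W = 5.116 -> Y = 26.17 ✓
  W = -0.736 -> Y = 0.542 ✓
All samples match this transformation.

(d) W²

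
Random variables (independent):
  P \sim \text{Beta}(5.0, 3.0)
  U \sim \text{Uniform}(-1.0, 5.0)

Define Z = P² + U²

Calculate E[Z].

E[Z] = E[P²] + E[U²]
E[P²] = Var(P) + E[P]² = 0.026041667 + 0.390625 = 0.41666667
E[U²] = Var(U) + E[U]² = 3 + 4 = 7
E[Z] = 0.41666667 + 7 = 7.4166667

7.4166667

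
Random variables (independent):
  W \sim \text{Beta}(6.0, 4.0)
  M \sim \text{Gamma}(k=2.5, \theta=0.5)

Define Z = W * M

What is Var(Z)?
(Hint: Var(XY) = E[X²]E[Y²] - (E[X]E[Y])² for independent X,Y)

Var(XY) = E[X²]E[Y²] - (E[X]E[Y])²
E[W] = 0.6, Var(W) = 0.021818182
E[M] = 1.25, Var(M) = 0.625
E[W²] = 0.021818182 + 0.6² = 0.38181818
E[M²] = 0.625 + 1.25² = 2.1875
Var(Z) = 0.38181818*2.1875 - (0.6*1.25)²
= 0.83522727 - 0.5625 = 0.27272727

0.27272727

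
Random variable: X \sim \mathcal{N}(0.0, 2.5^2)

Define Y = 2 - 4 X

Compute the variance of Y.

For Y = aX + b: Var(Y) = a² * Var(X)
Var(X) = 2.5^2 = 6.25
Var(Y) = (-4)² * 6.25 = 16 * 6.25 = 100

100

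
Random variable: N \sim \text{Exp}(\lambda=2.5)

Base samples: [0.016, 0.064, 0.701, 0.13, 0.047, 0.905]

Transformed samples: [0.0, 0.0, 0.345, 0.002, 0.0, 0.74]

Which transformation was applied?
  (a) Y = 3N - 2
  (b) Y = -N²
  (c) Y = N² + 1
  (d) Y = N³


Checking option (d) Y = N³:
  N = 0.016 -> Y = 0.0 ✓
  N = 0.064 -> Y = 0.0 ✓
  N = 0.701 -> Y = 0.345 ✓
All samples match this transformation.

(d) N³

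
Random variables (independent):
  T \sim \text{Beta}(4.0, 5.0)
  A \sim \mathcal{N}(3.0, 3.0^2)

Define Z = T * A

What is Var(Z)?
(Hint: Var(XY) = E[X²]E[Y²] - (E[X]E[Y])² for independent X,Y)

Var(XY) = E[X²]E[Y²] - (E[X]E[Y])²
E[T] = 0.44444444, Var(T) = 0.024691358
E[A] = 3, Var(A) = 9
E[T²] = 0.024691358 + 0.44444444² = 0.22222222
E[A²] = 9 + 3² = 18
Var(Z) = 0.22222222*18 - (0.44444444*3)²
= 4 - 1.7777778 = 2.2222222

2.2222222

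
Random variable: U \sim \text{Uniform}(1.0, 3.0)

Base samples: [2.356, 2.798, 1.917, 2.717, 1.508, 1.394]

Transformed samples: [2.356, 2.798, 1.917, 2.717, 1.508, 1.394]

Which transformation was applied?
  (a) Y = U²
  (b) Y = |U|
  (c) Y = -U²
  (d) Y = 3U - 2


Checking option (b) Y = |U|:
  U = 2.356 -> Y = 2.356 ✓
  U = 2.798 -> Y = 2.798 ✓
  U = 1.917 -> Y = 1.917 ✓
All samples match this transformation.

(b) |U|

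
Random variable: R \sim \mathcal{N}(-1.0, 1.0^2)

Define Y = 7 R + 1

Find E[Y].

For Y = 7R + 1:
E[Y] = 7 * E[R] + 1
E[R] = -1.0 = -1
E[Y] = 7 * (-1) + 1 = -6

-6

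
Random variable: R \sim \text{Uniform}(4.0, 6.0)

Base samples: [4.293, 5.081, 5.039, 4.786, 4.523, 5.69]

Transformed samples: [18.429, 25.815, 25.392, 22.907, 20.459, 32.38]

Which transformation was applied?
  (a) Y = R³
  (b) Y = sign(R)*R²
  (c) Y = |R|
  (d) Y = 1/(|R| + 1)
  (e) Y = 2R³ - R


Checking option (b) Y = sign(R)*R²:
  R = 4.293 -> Y = 18.429 ✓
  R = 5.081 -> Y = 25.815 ✓
  R = 5.039 -> Y = 25.392 ✓
All samples match this transformation.

(b) sign(R)*R²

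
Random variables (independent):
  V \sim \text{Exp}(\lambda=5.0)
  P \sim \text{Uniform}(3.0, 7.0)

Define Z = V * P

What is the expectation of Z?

For independent RVs: E[XY] = E[X]*E[Y]
E[V] = 0.2
E[P] = 5
E[Z] = 0.2 * 5 = 1

1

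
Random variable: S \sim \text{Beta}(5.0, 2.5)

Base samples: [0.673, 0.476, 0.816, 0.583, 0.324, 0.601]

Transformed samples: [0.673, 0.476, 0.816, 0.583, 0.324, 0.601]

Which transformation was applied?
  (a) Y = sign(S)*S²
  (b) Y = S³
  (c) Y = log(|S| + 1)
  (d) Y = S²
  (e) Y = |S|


Checking option (e) Y = |S|:
  S = 0.673 -> Y = 0.673 ✓
  S = 0.476 -> Y = 0.476 ✓
  S = 0.816 -> Y = 0.816 ✓
All samples match this transformation.

(e) |S|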